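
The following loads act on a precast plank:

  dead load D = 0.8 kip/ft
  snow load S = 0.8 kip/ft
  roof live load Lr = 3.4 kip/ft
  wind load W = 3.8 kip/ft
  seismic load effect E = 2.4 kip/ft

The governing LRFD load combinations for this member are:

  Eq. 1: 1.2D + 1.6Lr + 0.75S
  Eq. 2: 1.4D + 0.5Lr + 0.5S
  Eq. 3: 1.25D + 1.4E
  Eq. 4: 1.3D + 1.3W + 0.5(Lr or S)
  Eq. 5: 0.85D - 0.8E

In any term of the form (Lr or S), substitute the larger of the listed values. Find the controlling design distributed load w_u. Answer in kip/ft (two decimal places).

(Lr or S) → Lr = 3.4 kip/ft.
Eq. 1: 1.2(0.8) + 1.6(3.4) + 0.75(0.8) = 7.00
Eq. 2: 1.4(0.8) + 0.5(3.4) + 0.5(0.8) = 3.22
Eq. 3: 1.25(0.8) + 1.4(2.4) = 4.36
Eq. 4: 1.3(0.8) + 1.3(3.8) + 0.5(3.4) = 7.68
Eq. 5: 0.85(0.8) - 0.8(2.4) = -1.24
Combination 4 governs: w_u = 7.68 kip/ft.

7.68 kip/ft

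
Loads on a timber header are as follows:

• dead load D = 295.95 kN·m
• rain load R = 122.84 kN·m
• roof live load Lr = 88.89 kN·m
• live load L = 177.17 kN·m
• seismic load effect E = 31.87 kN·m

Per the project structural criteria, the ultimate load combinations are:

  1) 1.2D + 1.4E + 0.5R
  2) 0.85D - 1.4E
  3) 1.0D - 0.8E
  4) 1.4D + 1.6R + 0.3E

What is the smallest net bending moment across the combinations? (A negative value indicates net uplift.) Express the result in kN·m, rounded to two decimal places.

206.94 kN·m

1) 1.2(295.95) + 1.4(31.87) + 0.5(122.84) = 355.14 + 44.62 + 61.42 = 461.18
2) 0.85(295.95) - 1.4(31.87) = 251.56 - 44.62 = 206.94
3) 1.0(295.95) - 0.8(31.87) = 295.95 - 25.50 = 270.45
4) 1.4(295.95) + 1.6(122.84) + 0.3(31.87) = 620.44
Combination 2 gives the minimum: 206.94 kN·m.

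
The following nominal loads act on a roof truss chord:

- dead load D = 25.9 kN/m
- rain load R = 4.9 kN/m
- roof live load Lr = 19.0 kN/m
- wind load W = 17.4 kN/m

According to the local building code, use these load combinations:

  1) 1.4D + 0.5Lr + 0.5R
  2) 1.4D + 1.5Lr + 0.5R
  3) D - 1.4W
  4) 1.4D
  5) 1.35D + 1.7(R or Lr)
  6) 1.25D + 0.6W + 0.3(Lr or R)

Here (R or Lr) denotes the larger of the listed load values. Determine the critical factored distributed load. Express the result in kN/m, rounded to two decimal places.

67.27 kN/m

(R or Lr) → Lr = 19.0 kN/m; (Lr or R) → Lr = 19.0 kN/m.
1) 1.4(25.9) + 0.5(19.0) + 0.5(4.9) = 36.26 + 9.50 + 2.45 = 48.21
2) 1.4(25.9) + 1.5(19.0) + 0.5(4.9) = 36.26 + 28.50 + 2.45 = 67.21
3) 1.0(25.9) - 1.4(17.4) = 25.90 - 24.36 = 1.54
4) 1.4(25.9) = 36.26
5) 1.35(25.9) + 1.7(19.0) = 34.97 + 32.30 = 67.27
6) 1.25(25.9) + 0.6(17.4) + 0.3(19.0) = 32.38 + 10.44 + 5.70 = 48.52
Combination 5 governs: w_u = 67.27 kN/m.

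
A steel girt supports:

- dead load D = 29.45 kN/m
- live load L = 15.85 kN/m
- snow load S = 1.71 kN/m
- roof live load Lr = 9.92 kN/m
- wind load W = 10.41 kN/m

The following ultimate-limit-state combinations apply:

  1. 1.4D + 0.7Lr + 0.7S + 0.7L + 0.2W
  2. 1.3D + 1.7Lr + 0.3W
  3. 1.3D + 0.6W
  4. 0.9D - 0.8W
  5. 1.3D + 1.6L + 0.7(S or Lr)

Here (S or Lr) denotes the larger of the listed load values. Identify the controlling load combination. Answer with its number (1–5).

Combination 5

(S or Lr) → Lr = 9.92 kN/m.
1. 1.4(29.45) + 0.7(9.92) + 0.7(1.71) + 0.7(15.85) + 0.2(10.41) = 41.23 + 6.94 + 1.20 + 11.10 + 2.08 = 62.55
2. 1.3(29.45) + 1.7(9.92) + 0.3(10.41) = 38.29 + 16.86 + 3.12 = 58.27
3. 1.3(29.45) + 0.6(10.41) = 44.53
4. 0.9(29.45) - 0.8(10.41) = 26.51 - 8.33 = 18.18
5. 1.3(29.45) + 1.6(15.85) + 0.7(9.92) = 38.29 + 25.36 + 6.94 = 70.59
The largest value is 70.59 kN/m from combination 5.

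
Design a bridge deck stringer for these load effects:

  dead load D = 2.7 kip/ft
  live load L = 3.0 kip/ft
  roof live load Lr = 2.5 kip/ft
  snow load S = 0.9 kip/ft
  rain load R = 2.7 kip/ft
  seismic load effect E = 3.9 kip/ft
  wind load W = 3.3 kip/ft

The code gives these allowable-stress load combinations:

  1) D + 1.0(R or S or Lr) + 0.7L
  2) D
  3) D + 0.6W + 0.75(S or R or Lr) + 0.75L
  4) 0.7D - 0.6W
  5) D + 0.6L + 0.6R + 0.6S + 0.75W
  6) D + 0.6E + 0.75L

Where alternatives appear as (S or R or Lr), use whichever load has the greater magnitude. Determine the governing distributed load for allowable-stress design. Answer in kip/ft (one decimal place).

9.1 kip/ft

(R or S or Lr) → R = 2.7 kip/ft; (S or R or Lr) → R = 2.7 kip/ft.
1) 1.0(2.7) + 1.0(2.7) + 0.7(3.0) = 7.5
2) 1.0(2.7) = 2.7
3) 1.0(2.7) + 0.6(3.3) + 0.75(2.7) + 0.75(3.0) = 9.0
4) 0.7(2.7) - 0.6(3.3) = -0.1
5) 1.0(2.7) + 0.6(3.0) + 0.6(2.7) + 0.6(0.9) + 0.75(3.3) = 9.1
6) 1.0(2.7) + 0.6(3.9) + 0.75(3.0) = 7.3
Combination 5 governs: w = 9.1 kip/ft.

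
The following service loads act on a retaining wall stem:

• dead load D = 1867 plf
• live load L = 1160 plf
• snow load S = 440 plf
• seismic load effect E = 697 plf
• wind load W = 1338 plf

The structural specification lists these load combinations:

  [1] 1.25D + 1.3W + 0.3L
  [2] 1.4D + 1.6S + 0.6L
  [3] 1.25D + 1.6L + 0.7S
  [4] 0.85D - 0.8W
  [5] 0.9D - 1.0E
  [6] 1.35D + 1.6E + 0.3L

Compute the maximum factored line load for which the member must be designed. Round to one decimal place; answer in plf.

[1] 1.25(1867) + 1.3(1338) + 0.3(1160) = 2333.8 + 1739.4 + 348.0 = 4421.2
[2] 1.4(1867) + 1.6(440) + 0.6(1160) = 2613.8 + 704.0 + 696.0 = 4013.8
[3] 1.25(1867) + 1.6(1160) + 0.7(440) = 2333.8 + 1856.0 + 308.0 = 4497.8
[4] 0.85(1867) - 0.8(1338) = 1587.0 - 1070.4 = 516.6
[5] 0.9(1867) - 1.0(697) = 1680.3 - 697.0 = 983.3
[6] 1.35(1867) + 1.6(697) + 0.3(1160) = 2520.5 + 1115.2 + 348.0 = 3983.7
The controlling combination is 3, giving 4497.8 plf.

4497.8 plf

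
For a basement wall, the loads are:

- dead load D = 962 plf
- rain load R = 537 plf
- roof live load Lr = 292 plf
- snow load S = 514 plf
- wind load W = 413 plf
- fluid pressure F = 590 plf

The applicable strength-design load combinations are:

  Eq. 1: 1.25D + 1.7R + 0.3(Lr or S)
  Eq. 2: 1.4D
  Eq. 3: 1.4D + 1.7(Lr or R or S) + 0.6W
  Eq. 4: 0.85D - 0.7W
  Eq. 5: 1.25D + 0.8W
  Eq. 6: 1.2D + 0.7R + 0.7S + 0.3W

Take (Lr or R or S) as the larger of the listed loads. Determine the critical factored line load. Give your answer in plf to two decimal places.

(Lr or S) → S = 514 plf; (Lr or R or S) → R = 537 plf.
Eq. 1: 1.25(962) + 1.7(537) + 0.3(514) = 1202.50 + 912.90 + 154.20 = 2269.60
Eq. 2: 1.4(962) = 1346.80
Eq. 3: 1.4(962) + 1.7(537) + 0.6(413) = 1346.80 + 912.90 + 247.80 = 2507.50
Eq. 4: 0.85(962) - 0.7(413) = 817.70 - 289.10 = 528.60
Eq. 5: 1.25(962) + 0.8(413) = 1202.50 + 330.40 = 1532.90
Eq. 6: 1.2(962) + 0.7(537) + 0.7(514) + 0.3(413) = 1154.40 + 375.90 + 359.80 + 123.90 = 2014.00
Maximum is from combination 3.

2507.50 plf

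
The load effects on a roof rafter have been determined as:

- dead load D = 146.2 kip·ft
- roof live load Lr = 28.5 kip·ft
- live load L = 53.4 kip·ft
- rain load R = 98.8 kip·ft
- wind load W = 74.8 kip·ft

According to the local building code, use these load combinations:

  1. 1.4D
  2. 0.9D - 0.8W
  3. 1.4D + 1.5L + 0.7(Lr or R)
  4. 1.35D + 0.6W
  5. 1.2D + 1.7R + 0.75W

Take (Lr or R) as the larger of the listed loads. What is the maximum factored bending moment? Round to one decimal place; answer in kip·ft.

(Lr or R) → R = 98.8 kip·ft.
1. 1.4(146.2) = 204.7
2. 0.9(146.2) - 0.8(74.8) = 71.7
3. 1.4(146.2) + 1.5(53.4) + 0.7(98.8) = 353.9
4. 1.35(146.2) + 0.6(74.8) = 242.3
5. 1.2(146.2) + 1.7(98.8) + 0.75(74.8) = 399.5
Maximum is from combination 5.

399.5 kip·ft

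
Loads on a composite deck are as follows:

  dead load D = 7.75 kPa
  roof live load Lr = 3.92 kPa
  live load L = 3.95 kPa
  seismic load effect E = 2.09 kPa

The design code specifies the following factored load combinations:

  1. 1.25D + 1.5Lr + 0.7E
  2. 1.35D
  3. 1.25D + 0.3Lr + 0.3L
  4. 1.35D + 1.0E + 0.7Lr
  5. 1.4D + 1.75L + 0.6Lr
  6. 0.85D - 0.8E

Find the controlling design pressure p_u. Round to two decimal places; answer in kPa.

1. 1.25(7.75) + 1.5(3.92) + 0.7(2.09) = 17.03
2. 1.35(7.75) = 10.46
3. 1.25(7.75) + 0.3(3.92) + 0.3(3.95) = 12.05
4. 1.35(7.75) + 1.0(2.09) + 0.7(3.92) = 15.30
5. 1.4(7.75) + 1.75(3.95) + 0.6(3.92) = 20.11
6. 0.85(7.75) - 0.8(2.09) = 4.92
The controlling combination is 5, giving 20.11 kPa.

20.11 kPa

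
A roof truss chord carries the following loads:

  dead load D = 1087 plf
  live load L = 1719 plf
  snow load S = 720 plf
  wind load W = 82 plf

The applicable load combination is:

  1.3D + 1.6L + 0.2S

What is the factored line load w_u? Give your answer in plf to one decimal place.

4307.5 plf

1.3(1087) + 1.6(1719) + 0.2(720) = 4307.5
w_u = 4307.5 plf.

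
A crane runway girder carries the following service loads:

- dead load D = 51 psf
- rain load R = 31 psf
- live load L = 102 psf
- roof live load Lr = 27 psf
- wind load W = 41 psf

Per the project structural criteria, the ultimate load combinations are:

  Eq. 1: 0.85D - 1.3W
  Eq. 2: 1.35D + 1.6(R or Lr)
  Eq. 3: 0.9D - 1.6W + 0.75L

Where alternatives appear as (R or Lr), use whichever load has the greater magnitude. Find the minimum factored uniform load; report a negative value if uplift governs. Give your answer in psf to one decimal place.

(R or Lr) → R = 31 psf.
Eq. 1: 0.85(51) - 1.3(41) = -10.0
Eq. 2: 1.35(51) + 1.6(31) = 68.9 + 49.6 = 118.5
Eq. 3: 0.9(51) - 1.6(41) + 0.75(102) = 45.9 - 65.6 + 76.5 = 56.8
Combination 1 gives the minimum: -10.0 psf.

-10.0 psf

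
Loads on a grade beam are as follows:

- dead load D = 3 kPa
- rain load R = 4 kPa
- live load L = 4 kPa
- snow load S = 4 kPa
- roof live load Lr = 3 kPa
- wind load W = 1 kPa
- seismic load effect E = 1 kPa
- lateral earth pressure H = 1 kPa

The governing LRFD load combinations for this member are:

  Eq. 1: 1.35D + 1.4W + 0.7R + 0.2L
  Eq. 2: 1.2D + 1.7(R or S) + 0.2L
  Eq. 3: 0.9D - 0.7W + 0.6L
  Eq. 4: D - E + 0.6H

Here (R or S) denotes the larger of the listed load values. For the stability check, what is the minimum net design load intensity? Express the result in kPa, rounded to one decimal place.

(R or S) → R = 4 kPa.
Eq. 1: 1.35(3) + 1.4(1) + 0.7(4) + 0.2(4) = 4.1 + 1.4 + 2.8 + 0.8 = 9.1
Eq. 2: 1.2(3) + 1.7(4) + 0.2(4) = 3.6 + 6.8 + 0.8 = 11.2
Eq. 3: 0.9(3) - 0.7(1) + 0.6(4) = 2.7 - 0.7 + 2.4 = 4.4
Eq. 4: 1.0(3) - 1.0(1) + 0.6(1) = 3.0 - 1.0 + 0.6 = 2.6
Combination 4 gives the minimum: 2.6 kPa.

2.6 kPa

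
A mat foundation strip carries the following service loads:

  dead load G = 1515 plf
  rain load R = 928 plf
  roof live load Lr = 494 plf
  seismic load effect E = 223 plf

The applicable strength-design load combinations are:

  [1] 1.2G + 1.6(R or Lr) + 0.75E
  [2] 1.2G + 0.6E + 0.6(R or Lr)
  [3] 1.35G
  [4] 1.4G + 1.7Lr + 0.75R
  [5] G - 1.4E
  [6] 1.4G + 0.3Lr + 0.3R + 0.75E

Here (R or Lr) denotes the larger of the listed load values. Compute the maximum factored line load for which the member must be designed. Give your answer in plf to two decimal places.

(R or Lr) → R = 928 plf.
[1] 1.2(1515) + 1.6(928) + 0.75(223) = 1818.00 + 1484.80 + 167.25 = 3470.05
[2] 1.2(1515) + 0.6(223) + 0.6(928) = 1818.00 + 133.80 + 556.80 = 2508.60
[3] 1.35(1515) = 2045.25
[4] 1.4(1515) + 1.7(494) + 0.75(928) = 2121.00 + 839.80 + 696.00 = 3656.80
[5] 1.0(1515) - 1.4(223) = 1515.00 - 312.20 = 1202.80
[6] 1.4(1515) + 0.3(494) + 0.3(928) + 0.75(223) = 2121.00 + 148.20 + 278.40 + 167.25 = 2714.85
Combination 4 governs: w_u = 3656.80 plf.

3656.80 plf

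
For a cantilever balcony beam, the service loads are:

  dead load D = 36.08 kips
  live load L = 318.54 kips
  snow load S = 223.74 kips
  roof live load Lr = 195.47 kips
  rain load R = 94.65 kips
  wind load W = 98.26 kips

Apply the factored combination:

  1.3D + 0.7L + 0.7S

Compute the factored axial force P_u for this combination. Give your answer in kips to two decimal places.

1.3(36.08) + 0.7(318.54) + 0.7(223.74) = 46.90 + 222.98 + 156.62 = 426.50
P_u = 426.50 kips.

426.50 kips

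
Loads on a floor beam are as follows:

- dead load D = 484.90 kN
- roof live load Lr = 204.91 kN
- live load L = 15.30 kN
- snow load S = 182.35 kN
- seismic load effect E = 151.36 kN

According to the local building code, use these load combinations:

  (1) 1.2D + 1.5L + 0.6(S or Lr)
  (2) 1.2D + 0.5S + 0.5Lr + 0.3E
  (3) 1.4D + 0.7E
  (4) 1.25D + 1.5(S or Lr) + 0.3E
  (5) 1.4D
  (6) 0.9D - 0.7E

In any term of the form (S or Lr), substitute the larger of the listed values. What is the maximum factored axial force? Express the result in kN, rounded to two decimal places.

958.90 kN

(S or Lr) → Lr = 204.91 kN.
(1) 1.2(484.90) + 1.5(15.30) + 0.6(204.91) = 727.78
(2) 1.2(484.90) + 0.5(182.35) + 0.5(204.91) + 0.3(151.36) = 820.92
(3) 1.4(484.90) + 0.7(151.36) = 784.81
(4) 1.25(484.90) + 1.5(204.91) + 0.3(151.36) = 958.90
(5) 1.4(484.90) = 678.86
(6) 0.9(484.90) - 0.7(151.36) = 330.46
Maximum is from combination 4.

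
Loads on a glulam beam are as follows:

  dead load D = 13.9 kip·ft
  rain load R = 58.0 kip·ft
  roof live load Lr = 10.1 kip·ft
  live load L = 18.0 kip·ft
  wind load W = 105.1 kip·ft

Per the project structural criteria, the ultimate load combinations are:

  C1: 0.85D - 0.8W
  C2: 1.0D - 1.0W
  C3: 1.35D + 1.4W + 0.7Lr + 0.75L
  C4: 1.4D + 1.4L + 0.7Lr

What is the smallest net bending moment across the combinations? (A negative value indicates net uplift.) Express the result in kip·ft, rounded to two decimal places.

C1: 0.85(13.9) - 0.8(105.1) = -72.27
C2: 1.0(13.9) - 1.0(105.1) = -91.20
C3: 1.35(13.9) + 1.4(105.1) + 0.7(10.1) + 0.75(18.0) = 186.48
C4: 1.4(13.9) + 1.4(18.0) + 0.7(10.1) = 51.73
Combination 2 gives the minimum: -91.20 kip·ft.

-91.20 kip·ft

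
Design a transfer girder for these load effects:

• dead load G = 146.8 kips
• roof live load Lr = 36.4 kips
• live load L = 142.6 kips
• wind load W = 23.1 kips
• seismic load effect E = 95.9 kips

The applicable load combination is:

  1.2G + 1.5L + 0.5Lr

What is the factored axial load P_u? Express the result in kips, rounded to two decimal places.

408.26 kips

1.2(146.8) + 1.5(142.6) + 0.5(36.4) = 408.26
P_u = 408.26 kips.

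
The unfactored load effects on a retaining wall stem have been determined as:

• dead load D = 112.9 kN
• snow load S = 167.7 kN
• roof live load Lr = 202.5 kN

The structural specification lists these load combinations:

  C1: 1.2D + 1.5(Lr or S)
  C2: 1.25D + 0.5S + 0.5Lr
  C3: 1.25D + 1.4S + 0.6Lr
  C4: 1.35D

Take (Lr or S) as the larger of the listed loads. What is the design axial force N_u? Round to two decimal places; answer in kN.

(Lr or S) → Lr = 202.5 kN.
C1: 1.2(112.9) + 1.5(202.5) = 439.23
C2: 1.25(112.9) + 0.5(167.7) + 0.5(202.5) = 326.23
C3: 1.25(112.9) + 1.4(167.7) + 0.6(202.5) = 497.41
C4: 1.35(112.9) = 152.42
Maximum is from combination 3.

497.41 kN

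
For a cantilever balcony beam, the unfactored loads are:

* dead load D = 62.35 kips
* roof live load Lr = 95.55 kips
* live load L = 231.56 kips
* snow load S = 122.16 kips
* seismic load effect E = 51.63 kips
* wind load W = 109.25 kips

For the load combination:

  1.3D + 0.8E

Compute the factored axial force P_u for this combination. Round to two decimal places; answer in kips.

122.36 kips

1.3(62.35) + 0.8(51.63) = 81.06 + 41.30 = 122.36
P_u = 122.36 kips.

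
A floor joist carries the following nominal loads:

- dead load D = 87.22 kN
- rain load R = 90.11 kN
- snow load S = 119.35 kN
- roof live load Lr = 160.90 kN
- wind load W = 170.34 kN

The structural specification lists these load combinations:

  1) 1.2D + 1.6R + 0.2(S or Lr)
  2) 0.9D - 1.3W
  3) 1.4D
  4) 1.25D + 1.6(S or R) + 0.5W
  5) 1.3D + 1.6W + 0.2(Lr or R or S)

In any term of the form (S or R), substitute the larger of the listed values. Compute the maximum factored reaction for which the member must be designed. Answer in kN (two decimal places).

(S or Lr) → Lr = 160.90 kN; (S or R) → S = 119.35 kN; (Lr or R or S) → Lr = 160.90 kN.
1) 1.2(87.22) + 1.6(90.11) + 0.2(160.90) = 104.66 + 144.18 + 32.18 = 281.02
2) 0.9(87.22) - 1.3(170.34) = 78.50 - 221.44 = -142.94
3) 1.4(87.22) = 122.11
4) 1.25(87.22) + 1.6(119.35) + 0.5(170.34) = 109.03 + 190.96 + 85.17 = 385.16
5) 1.3(87.22) + 1.6(170.34) + 0.2(160.90) = 113.39 + 272.54 + 32.18 = 418.11
The controlling combination is 5, giving 418.11 kN.

418.11 kN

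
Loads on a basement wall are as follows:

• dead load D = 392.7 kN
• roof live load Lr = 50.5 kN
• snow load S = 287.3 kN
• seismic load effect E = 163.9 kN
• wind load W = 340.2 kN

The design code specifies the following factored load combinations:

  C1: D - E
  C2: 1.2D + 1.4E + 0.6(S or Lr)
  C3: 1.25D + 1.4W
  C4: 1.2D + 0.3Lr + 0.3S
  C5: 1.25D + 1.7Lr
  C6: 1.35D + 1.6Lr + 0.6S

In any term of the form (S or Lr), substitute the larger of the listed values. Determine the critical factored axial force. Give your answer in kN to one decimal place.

(S or Lr) → S = 287.3 kN.
C1: 1.0(392.7) - 1.0(163.9) = 228.8
C2: 1.2(392.7) + 1.4(163.9) + 0.6(287.3) = 873.1
C3: 1.25(392.7) + 1.4(340.2) = 967.2
C4: 1.2(392.7) + 0.3(50.5) + 0.3(287.3) = 572.6
C5: 1.25(392.7) + 1.7(50.5) = 576.7
C6: 1.35(392.7) + 1.6(50.5) + 0.6(287.3) = 783.3
Combination 3 governs: N_u = 967.2 kN.

967.2 kN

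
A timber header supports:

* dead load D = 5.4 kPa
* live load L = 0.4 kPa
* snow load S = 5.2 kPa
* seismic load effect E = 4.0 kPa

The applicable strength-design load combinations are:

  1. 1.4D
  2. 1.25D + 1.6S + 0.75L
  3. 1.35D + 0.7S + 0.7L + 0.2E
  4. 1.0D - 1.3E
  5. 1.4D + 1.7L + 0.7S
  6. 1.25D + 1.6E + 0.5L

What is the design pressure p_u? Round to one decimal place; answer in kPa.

15.4 kPa

1. 1.4(5.4) = 7.6
2. 1.25(5.4) + 1.6(5.2) + 0.75(0.4) = 6.8 + 8.3 + 0.3 = 15.4
3. 1.35(5.4) + 0.7(5.2) + 0.7(0.4) + 0.2(4.0) = 7.3 + 3.6 + 0.3 + 0.8 = 12.0
4. 1.0(5.4) - 1.3(4.0) = 5.4 - 5.2 = 0.2
5. 1.4(5.4) + 1.7(0.4) + 0.7(5.2) = 7.6 + 0.7 + 3.6 = 11.9
6. 1.25(5.4) + 1.6(4.0) + 0.5(0.4) = 6.8 + 6.4 + 0.2 = 13.4
Combination 2 governs: p_u = 15.4 kPa.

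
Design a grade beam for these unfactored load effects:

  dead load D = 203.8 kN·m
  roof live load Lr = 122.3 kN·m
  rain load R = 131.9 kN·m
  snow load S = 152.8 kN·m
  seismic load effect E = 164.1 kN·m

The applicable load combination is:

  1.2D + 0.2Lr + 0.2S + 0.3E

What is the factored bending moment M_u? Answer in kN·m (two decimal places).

1.2(203.8) + 0.2(122.3) + 0.2(152.8) + 0.3(164.1) = 348.81
M_u = 348.81 kN·m.

348.81 kN·m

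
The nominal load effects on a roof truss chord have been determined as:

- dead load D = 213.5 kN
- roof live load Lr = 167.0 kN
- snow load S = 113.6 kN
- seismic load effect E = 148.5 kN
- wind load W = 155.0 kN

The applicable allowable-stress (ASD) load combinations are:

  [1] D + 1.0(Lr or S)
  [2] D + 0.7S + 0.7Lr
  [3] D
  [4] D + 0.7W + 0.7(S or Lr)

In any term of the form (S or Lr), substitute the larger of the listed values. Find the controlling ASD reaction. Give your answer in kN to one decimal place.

(Lr or S) → Lr = 167.0 kN; (S or Lr) → Lr = 167.0 kN.
[1] 1.0(213.5) + 1.0(167.0) = 213.5 + 167.0 = 380.5
[2] 1.0(213.5) + 0.7(113.6) + 0.7(167.0) = 213.5 + 79.5 + 116.9 = 409.9
[3] 1.0(213.5) = 213.5
[4] 1.0(213.5) + 0.7(155.0) + 0.7(167.0) = 213.5 + 108.5 + 116.9 = 438.9
The controlling combination is 4, giving 438.9 kN.

438.9 kN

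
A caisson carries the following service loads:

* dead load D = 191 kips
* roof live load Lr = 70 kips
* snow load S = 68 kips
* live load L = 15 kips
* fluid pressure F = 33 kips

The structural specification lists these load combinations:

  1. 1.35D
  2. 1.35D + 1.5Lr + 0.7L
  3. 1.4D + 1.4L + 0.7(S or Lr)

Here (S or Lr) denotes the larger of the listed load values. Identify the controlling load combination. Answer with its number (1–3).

Combination 2

(S or Lr) → Lr = 70 kips.
1. 1.35(191) = 257.9
2. 1.35(191) + 1.5(70) + 0.7(15) = 257.9 + 105.0 + 10.5 = 373.4
3. 1.4(191) + 1.4(15) + 0.7(70) = 267.4 + 21.0 + 49.0 = 337.4
The largest value is 373.4 kips from combination 2.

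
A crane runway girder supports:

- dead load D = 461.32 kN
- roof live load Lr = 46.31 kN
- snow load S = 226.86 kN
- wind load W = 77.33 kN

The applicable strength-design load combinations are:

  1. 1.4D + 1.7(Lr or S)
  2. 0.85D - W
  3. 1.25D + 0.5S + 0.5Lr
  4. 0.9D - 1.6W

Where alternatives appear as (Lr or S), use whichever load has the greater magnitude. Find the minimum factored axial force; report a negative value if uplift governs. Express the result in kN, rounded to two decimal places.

(Lr or S) → S = 226.86 kN.
1. 1.4(461.32) + 1.7(226.86) = 645.85 + 385.66 = 1031.51
2. 0.85(461.32) - 1.0(77.33) = 392.12 - 77.33 = 314.79
3. 1.25(461.32) + 0.5(226.86) + 0.5(46.31) = 576.65 + 113.43 + 23.16 = 713.24
4. 0.9(461.32) - 1.6(77.33) = 415.19 - 123.73 = 291.46
Combination 4 gives the minimum: 291.46 kN.

291.46 kN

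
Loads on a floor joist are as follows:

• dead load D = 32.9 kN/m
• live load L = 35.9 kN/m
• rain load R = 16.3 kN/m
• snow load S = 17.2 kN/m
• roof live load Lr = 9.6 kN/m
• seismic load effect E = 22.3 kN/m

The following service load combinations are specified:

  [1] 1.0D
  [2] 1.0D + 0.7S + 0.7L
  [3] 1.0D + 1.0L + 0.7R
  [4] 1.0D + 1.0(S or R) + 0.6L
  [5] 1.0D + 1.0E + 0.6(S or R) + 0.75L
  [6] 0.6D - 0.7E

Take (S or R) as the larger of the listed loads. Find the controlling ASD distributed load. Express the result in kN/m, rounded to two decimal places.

(S or R) → S = 17.2 kN/m.
[1] 1.0(32.9) = 32.90
[2] 1.0(32.9) + 0.7(17.2) + 0.7(35.9) = 70.07
[3] 1.0(32.9) + 1.0(35.9) + 0.7(16.3) = 80.21
[4] 1.0(32.9) + 1.0(17.2) + 0.6(35.9) = 71.64
[5] 1.0(32.9) + 1.0(22.3) + 0.6(17.2) + 0.75(35.9) = 92.45
[6] 0.6(32.9) - 0.7(22.3) = 4.13
Combination 5 governs: w = 92.45 kN/m.

92.45 kN/m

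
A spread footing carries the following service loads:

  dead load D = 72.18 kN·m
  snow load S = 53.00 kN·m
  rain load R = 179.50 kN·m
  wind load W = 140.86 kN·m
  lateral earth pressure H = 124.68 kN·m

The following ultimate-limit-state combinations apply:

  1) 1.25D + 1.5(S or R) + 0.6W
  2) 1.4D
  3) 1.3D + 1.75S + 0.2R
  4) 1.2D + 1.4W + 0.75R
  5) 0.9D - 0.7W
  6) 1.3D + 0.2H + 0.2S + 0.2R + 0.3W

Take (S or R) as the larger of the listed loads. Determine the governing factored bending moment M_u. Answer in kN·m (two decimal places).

443.99 kN·m

(S or R) → R = 179.50 kN·m.
1) 1.25(72.18) + 1.5(179.50) + 0.6(140.86) = 443.99
2) 1.4(72.18) = 101.05
3) 1.3(72.18) + 1.75(53.00) + 0.2(179.50) = 93.83 + 92.75 + 35.90 = 222.48
4) 1.2(72.18) + 1.4(140.86) + 0.75(179.50) = 86.62 + 197.20 + 134.63 = 418.45
5) 0.9(72.18) - 0.7(140.86) = 64.96 - 98.60 = -33.64
6) 1.3(72.18) + 0.2(124.68) + 0.2(53.00) + 0.2(179.50) + 0.3(140.86) = 93.83 + 24.94 + 10.60 + 35.90 + 42.26 = 207.53
The controlling combination is 1, giving 443.99 kN·m.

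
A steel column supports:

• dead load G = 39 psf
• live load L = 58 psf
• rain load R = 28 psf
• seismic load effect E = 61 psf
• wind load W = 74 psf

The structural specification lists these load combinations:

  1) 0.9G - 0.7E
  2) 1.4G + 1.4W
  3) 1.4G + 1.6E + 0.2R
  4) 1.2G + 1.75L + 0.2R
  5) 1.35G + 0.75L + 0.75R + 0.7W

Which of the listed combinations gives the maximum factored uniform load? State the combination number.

1) 0.9(39) - 0.7(61) = 35.10 - 42.70 = -7.60
2) 1.4(39) + 1.4(74) = 54.60 + 103.60 = 158.20
3) 1.4(39) + 1.6(61) + 0.2(28) = 54.60 + 97.60 + 5.60 = 157.80
4) 1.2(39) + 1.75(58) + 0.2(28) = 46.80 + 101.50 + 5.60 = 153.90
5) 1.35(39) + 0.75(58) + 0.75(28) + 0.7(74) = 52.65 + 43.50 + 21.00 + 51.80 = 168.95
The largest value is 168.95 psf from combination 5.

Combination 5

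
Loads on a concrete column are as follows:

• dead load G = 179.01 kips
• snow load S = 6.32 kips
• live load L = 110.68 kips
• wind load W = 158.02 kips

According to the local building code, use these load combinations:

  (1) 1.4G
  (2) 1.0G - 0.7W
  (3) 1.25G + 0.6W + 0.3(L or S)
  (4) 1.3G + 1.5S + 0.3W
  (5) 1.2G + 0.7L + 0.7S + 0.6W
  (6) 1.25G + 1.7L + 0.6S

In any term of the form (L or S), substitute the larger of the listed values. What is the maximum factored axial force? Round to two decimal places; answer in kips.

415.71 kips

(L or S) → L = 110.68 kips.
(1) 1.4(179.01) = 250.61
(2) 1.0(179.01) - 0.7(158.02) = 179.01 - 110.61 = 68.40
(3) 1.25(179.01) + 0.6(158.02) + 0.3(110.68) = 351.78
(4) 1.3(179.01) + 1.5(6.32) + 0.3(158.02) = 232.71 + 9.48 + 47.41 = 289.60
(5) 1.2(179.01) + 0.7(110.68) + 0.7(6.32) + 0.6(158.02) = 214.81 + 77.48 + 4.42 + 94.81 = 391.52
(6) 1.25(179.01) + 1.7(110.68) + 0.6(6.32) = 223.76 + 188.16 + 3.79 = 415.71
Maximum is from combination 6.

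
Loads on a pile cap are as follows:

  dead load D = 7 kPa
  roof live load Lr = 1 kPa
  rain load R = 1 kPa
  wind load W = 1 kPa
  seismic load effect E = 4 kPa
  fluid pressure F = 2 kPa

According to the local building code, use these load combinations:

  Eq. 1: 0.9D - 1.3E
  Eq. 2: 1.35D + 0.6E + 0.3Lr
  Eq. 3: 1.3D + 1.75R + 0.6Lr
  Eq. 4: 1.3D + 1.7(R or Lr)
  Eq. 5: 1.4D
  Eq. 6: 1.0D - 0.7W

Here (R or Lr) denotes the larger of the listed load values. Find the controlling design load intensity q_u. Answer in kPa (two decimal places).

(R or Lr) → R = 1 kPa.
Eq. 1: 0.9(7) - 1.3(4) = 6.30 - 5.20 = 1.10
Eq. 2: 1.35(7) + 0.6(4) + 0.3(1) = 9.45 + 2.40 + 0.30 = 12.15
Eq. 3: 1.3(7) + 1.75(1) + 0.6(1) = 9.10 + 1.75 + 0.60 = 11.45
Eq. 4: 1.3(7) + 1.7(1) = 9.10 + 1.70 = 10.80
Eq. 5: 1.4(7) = 9.80
Eq. 6: 1.0(7) - 0.7(1) = 7.00 - 0.70 = 6.30
Maximum is from combination 2.

12.15 kPa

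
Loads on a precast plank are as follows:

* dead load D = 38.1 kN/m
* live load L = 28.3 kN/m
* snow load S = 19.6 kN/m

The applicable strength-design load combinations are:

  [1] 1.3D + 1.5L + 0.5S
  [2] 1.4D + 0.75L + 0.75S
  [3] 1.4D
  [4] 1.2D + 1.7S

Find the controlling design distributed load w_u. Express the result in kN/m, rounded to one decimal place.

101.8 kN/m

[1] 1.3(38.1) + 1.5(28.3) + 0.5(19.6) = 49.5 + 42.5 + 9.8 = 101.8
[2] 1.4(38.1) + 0.75(28.3) + 0.75(19.6) = 89.3
[3] 1.4(38.1) = 53.3
[4] 1.2(38.1) + 1.7(19.6) = 45.7 + 33.3 = 79.0
Combination 1 governs: w_u = 101.8 kN/m.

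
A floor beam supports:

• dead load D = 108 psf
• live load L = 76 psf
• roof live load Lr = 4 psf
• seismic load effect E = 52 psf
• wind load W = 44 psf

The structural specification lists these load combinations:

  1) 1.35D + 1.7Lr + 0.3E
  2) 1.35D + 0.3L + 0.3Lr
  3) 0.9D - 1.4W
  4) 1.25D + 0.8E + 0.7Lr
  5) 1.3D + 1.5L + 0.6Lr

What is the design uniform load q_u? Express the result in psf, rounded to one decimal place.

1) 1.35(108) + 1.7(4) + 0.3(52) = 168.2
2) 1.35(108) + 0.3(76) + 0.3(4) = 169.8
3) 0.9(108) - 1.4(44) = 35.6
4) 1.25(108) + 0.8(52) + 0.7(4) = 179.4
5) 1.3(108) + 1.5(76) + 0.6(4) = 256.8
Combination 5 governs: q_u = 256.8 psf.

256.8 psf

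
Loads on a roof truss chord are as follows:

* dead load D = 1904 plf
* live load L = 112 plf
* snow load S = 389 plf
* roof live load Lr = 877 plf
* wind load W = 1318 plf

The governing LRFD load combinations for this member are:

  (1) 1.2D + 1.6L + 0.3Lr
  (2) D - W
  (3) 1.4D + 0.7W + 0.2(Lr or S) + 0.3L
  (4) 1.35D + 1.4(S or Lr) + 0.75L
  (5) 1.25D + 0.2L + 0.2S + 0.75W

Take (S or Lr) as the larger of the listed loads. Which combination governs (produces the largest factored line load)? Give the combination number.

(Lr or S) → Lr = 877 plf; (S or Lr) → Lr = 877 plf.
(1) 1.2(1904) + 1.6(112) + 0.3(877) = 2727.1
(2) 1.0(1904) - 1.0(1318) = 586.0
(3) 1.4(1904) + 0.7(1318) + 0.2(877) + 0.3(112) = 3797.2
(4) 1.35(1904) + 1.4(877) + 0.75(112) = 3882.2
(5) 1.25(1904) + 0.2(112) + 0.2(389) + 0.75(1318) = 3468.7
The largest value is 3882.2 plf from combination 4.

Combination 4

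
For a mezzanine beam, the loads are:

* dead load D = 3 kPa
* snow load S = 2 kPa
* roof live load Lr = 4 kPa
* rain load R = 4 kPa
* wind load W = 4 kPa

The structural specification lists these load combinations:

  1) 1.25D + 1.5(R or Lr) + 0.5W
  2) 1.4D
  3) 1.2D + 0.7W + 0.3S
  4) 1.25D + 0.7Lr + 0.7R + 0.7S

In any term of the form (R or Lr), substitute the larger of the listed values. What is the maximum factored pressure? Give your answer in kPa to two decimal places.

11.75 kPa

(R or Lr) → R = 4 kPa.
1) 1.25(3) + 1.5(4) + 0.5(4) = 3.75 + 6.00 + 2.00 = 11.75
2) 1.4(3) = 4.20
3) 1.2(3) + 0.7(4) + 0.3(2) = 3.60 + 2.80 + 0.60 = 7.00
4) 1.25(3) + 0.7(4) + 0.7(4) + 0.7(2) = 3.75 + 2.80 + 2.80 + 1.40 = 10.75
Maximum is from combination 1.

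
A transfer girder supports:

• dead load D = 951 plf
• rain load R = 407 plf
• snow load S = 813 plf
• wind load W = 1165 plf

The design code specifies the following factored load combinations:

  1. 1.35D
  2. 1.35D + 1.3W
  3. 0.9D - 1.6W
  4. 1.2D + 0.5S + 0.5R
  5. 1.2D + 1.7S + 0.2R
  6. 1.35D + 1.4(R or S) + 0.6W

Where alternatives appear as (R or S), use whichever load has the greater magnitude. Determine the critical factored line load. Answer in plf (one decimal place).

3121.1 plf

(R or S) → S = 813 plf.
1. 1.35(951) = 1283.9
2. 1.35(951) + 1.3(1165) = 2798.4
3. 0.9(951) - 1.6(1165) = -1008.1
4. 1.2(951) + 0.5(813) + 0.5(407) = 1751.2
5. 1.2(951) + 1.7(813) + 0.2(407) = 2604.7
6. 1.35(951) + 1.4(813) + 0.6(1165) = 3121.1
Maximum is from combination 6.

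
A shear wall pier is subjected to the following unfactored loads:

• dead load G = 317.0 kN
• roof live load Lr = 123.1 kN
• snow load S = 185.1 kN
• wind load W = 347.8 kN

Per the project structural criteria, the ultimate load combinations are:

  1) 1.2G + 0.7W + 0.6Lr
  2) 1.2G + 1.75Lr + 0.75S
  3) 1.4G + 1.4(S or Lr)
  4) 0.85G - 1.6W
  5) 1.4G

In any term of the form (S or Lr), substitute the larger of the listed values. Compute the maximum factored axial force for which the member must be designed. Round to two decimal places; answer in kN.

(S or Lr) → S = 185.1 kN.
1) 1.2(317.0) + 0.7(347.8) + 0.6(123.1) = 380.40 + 243.46 + 73.86 = 697.72
2) 1.2(317.0) + 1.75(123.1) + 0.75(185.1) = 734.65
3) 1.4(317.0) + 1.4(185.1) = 443.80 + 259.14 = 702.94
4) 0.85(317.0) - 1.6(347.8) = 269.45 - 556.48 = -287.03
5) 1.4(317.0) = 443.80
Combination 2 governs: N_u = 734.65 kN.

734.65 kN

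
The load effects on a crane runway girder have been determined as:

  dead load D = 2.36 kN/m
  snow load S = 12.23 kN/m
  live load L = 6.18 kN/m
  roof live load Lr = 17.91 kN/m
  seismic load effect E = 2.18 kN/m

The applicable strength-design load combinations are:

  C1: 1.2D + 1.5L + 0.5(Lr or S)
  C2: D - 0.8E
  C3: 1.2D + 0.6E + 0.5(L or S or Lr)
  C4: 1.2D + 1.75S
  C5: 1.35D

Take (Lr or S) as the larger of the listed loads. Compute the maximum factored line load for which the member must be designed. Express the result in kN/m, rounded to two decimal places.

(Lr or S) → Lr = 17.91 kN/m; (L or S or Lr) → Lr = 17.91 kN/m.
C1: 1.2(2.36) + 1.5(6.18) + 0.5(17.91) = 2.83 + 9.27 + 8.96 = 21.06
C2: 1.0(2.36) - 0.8(2.18) = 2.36 - 1.74 = 0.62
C3: 1.2(2.36) + 0.6(2.18) + 0.5(17.91) = 2.83 + 1.31 + 8.96 = 13.10
C4: 1.2(2.36) + 1.75(12.23) = 2.83 + 21.40 = 24.23
C5: 1.35(2.36) = 3.19
The controlling combination is 4, giving 24.23 kN/m.

24.23 kN/m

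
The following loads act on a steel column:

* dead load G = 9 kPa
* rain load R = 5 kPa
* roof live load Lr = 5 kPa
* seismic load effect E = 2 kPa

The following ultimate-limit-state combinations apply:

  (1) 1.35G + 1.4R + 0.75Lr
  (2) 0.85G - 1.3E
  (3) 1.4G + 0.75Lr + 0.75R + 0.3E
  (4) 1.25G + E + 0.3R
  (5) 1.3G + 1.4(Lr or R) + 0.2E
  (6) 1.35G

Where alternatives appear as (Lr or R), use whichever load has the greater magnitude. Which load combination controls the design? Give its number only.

Combination 1

(Lr or R) → Lr = 5 kPa.
(1) 1.35(9) + 1.4(5) + 0.75(5) = 12.15 + 7.00 + 3.75 = 22.90
(2) 0.85(9) - 1.3(2) = 7.65 - 2.60 = 5.05
(3) 1.4(9) + 0.75(5) + 0.75(5) + 0.3(2) = 12.60 + 3.75 + 3.75 + 0.60 = 20.70
(4) 1.25(9) + 1.0(2) + 0.3(5) = 11.25 + 2.00 + 1.50 = 14.75
(5) 1.3(9) + 1.4(5) + 0.2(2) = 11.70 + 7.00 + 0.40 = 19.10
(6) 1.35(9) = 12.15
The largest value is 22.90 kPa from combination 1.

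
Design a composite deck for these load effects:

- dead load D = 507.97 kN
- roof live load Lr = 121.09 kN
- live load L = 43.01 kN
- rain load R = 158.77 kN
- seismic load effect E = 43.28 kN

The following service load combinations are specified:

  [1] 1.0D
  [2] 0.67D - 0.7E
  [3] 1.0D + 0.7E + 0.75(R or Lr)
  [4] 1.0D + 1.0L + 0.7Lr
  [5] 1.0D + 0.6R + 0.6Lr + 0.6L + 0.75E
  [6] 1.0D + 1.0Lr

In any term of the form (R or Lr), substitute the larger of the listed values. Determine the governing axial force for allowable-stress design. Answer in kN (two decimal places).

(R or Lr) → R = 158.77 kN.
[1] 1.0(507.97) = 507.97
[2] 0.67(507.97) - 0.7(43.28) = 340.34 - 30.30 = 310.04
[3] 1.0(507.97) + 0.7(43.28) + 0.75(158.77) = 657.34
[4] 1.0(507.97) + 1.0(43.01) + 0.7(121.09) = 507.97 + 43.01 + 84.76 = 635.74
[5] 1.0(507.97) + 0.6(158.77) + 0.6(121.09) + 0.6(43.01) + 0.75(43.28) = 507.97 + 95.26 + 72.65 + 25.81 + 32.46 = 734.15
[6] 1.0(507.97) + 1.0(121.09) = 507.97 + 121.09 = 629.06
Combination 5 governs: N = 734.15 kN.

734.15 kN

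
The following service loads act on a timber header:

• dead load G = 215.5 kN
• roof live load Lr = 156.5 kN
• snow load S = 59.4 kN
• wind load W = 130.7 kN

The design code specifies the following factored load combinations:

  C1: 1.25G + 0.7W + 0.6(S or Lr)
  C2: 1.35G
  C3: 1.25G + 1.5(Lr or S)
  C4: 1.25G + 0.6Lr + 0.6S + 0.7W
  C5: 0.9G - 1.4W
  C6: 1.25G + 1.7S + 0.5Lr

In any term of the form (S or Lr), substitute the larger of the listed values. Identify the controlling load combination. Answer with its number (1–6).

Combination 3

(S or Lr) → Lr = 156.5 kN; (Lr or S) → Lr = 156.5 kN.
C1: 1.25(215.5) + 0.7(130.7) + 0.6(156.5) = 454.77
C2: 1.35(215.5) = 290.93
C3: 1.25(215.5) + 1.5(156.5) = 504.13
C4: 1.25(215.5) + 0.6(156.5) + 0.6(59.4) + 0.7(130.7) = 490.41
C5: 0.9(215.5) - 1.4(130.7) = 10.97
C6: 1.25(215.5) + 1.7(59.4) + 0.5(156.5) = 448.61
The largest value is 504.13 kN from combination 3.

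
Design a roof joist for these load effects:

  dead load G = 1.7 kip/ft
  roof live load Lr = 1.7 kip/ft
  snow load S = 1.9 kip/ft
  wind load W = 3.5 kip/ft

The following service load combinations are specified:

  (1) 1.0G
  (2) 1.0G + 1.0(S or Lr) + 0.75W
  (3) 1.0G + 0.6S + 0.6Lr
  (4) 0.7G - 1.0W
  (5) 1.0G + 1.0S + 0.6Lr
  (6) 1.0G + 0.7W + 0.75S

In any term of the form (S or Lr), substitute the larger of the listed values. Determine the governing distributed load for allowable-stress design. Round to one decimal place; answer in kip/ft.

(S or Lr) → S = 1.9 kip/ft.
(1) 1.0(1.7) = 1.7
(2) 1.0(1.7) + 1.0(1.9) + 0.75(3.5) = 6.2
(3) 1.0(1.7) + 0.6(1.9) + 0.6(1.7) = 3.9
(4) 0.7(1.7) - 1.0(3.5) = -2.3
(5) 1.0(1.7) + 1.0(1.9) + 0.6(1.7) = 4.6
(6) 1.0(1.7) + 0.7(3.5) + 0.75(1.9) = 5.6
Maximum is from combination 2.

6.2 kip/ft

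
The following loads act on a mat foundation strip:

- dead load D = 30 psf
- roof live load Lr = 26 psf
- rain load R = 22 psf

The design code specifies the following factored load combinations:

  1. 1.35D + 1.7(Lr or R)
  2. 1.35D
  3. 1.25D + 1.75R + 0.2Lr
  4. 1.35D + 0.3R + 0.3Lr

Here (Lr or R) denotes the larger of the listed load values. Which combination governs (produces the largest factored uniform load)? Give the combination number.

Combination 1

(Lr or R) → Lr = 26 psf.
1. 1.35(30) + 1.7(26) = 40.5 + 44.2 = 84.7
2. 1.35(30) = 40.5
3. 1.25(30) + 1.75(22) + 0.2(26) = 37.5 + 38.5 + 5.2 = 81.2
4. 1.35(30) + 0.3(22) + 0.3(26) = 40.5 + 6.6 + 7.8 = 54.9
The largest value is 84.7 psf from combination 1.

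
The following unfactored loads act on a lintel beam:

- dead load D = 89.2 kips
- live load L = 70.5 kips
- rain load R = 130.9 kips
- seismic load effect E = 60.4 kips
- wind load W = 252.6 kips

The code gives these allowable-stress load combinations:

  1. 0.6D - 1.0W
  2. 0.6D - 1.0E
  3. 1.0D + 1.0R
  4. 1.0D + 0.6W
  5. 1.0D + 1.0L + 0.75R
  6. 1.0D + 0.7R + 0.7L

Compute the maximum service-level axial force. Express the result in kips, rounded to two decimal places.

257.88 kips

1. 0.6(89.2) - 1.0(252.6) = -199.08
2. 0.6(89.2) - 1.0(60.4) = -6.88
3. 1.0(89.2) + 1.0(130.9) = 220.10
4. 1.0(89.2) + 0.6(252.6) = 240.76
5. 1.0(89.2) + 1.0(70.5) + 0.75(130.9) = 257.88
6. 1.0(89.2) + 0.7(130.9) + 0.7(70.5) = 230.18
Maximum is from combination 5.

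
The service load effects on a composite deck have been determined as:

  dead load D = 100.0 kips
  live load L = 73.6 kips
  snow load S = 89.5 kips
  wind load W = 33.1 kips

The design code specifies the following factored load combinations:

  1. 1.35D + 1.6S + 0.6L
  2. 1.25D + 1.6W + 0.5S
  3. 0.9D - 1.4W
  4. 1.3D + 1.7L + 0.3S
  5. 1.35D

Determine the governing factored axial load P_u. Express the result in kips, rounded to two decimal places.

1. 1.35(100.0) + 1.6(89.5) + 0.6(73.6) = 322.36
2. 1.25(100.0) + 1.6(33.1) + 0.5(89.5) = 222.71
3. 0.9(100.0) - 1.4(33.1) = 43.66
4. 1.3(100.0) + 1.7(73.6) + 0.3(89.5) = 281.97
5. 1.35(100.0) = 135.00
Combination 1 governs: P_u = 322.36 kips.

322.36 kips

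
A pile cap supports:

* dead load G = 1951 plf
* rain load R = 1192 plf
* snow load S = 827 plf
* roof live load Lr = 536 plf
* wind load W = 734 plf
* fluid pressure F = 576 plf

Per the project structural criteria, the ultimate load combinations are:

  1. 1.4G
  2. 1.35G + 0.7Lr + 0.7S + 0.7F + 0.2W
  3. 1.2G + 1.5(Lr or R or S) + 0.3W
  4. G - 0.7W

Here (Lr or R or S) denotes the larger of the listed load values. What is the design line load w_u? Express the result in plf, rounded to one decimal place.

(Lr or R or S) → R = 1192 plf.
1. 1.4(1951) = 2731.4
2. 1.35(1951) + 0.7(536) + 0.7(827) + 0.7(576) + 0.2(734) = 4138.0
3. 1.2(1951) + 1.5(1192) + 0.3(734) = 4349.4
4. 1.0(1951) - 0.7(734) = 1437.2
Combination 3 governs: w_u = 4349.4 plf.

4349.4 plf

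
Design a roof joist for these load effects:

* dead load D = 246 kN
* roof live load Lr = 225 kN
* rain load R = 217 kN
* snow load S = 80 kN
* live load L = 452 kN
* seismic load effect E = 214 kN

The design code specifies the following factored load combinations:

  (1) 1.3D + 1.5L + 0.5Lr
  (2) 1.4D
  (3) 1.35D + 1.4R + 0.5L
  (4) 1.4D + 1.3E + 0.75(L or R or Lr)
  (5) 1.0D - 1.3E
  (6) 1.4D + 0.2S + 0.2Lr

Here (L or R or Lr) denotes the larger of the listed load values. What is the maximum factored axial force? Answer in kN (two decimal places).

(L or R or Lr) → L = 452 kN.
(1) 1.3(246) + 1.5(452) + 0.5(225) = 319.80 + 678.00 + 112.50 = 1110.30
(2) 1.4(246) = 344.40
(3) 1.35(246) + 1.4(217) + 0.5(452) = 332.10 + 303.80 + 226.00 = 861.90
(4) 1.4(246) + 1.3(214) + 0.75(452) = 344.40 + 278.20 + 339.00 = 961.60
(5) 1.0(246) - 1.3(214) = 246.00 - 278.20 = -32.20
(6) 1.4(246) + 0.2(80) + 0.2(225) = 344.40 + 16.00 + 45.00 = 405.40
The controlling combination is 1, giving 1110.30 kN.

1110.30 kN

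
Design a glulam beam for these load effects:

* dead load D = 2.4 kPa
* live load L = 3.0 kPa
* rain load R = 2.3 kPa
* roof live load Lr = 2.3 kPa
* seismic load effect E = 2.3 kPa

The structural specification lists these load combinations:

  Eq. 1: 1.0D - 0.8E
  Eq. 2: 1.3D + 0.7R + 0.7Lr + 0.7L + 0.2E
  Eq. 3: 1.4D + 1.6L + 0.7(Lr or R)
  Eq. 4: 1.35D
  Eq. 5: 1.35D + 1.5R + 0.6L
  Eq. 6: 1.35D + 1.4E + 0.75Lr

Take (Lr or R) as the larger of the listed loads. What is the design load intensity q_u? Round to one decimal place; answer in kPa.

(Lr or R) → Lr = 2.3 kPa.
Eq. 1: 1.0(2.4) - 0.8(2.3) = 0.6
Eq. 2: 1.3(2.4) + 0.7(2.3) + 0.7(2.3) + 0.7(3.0) + 0.2(2.3) = 8.9
Eq. 3: 1.4(2.4) + 1.6(3.0) + 0.7(2.3) = 9.8
Eq. 4: 1.35(2.4) = 3.2
Eq. 5: 1.35(2.4) + 1.5(2.3) + 0.6(3.0) = 8.5
Eq. 6: 1.35(2.4) + 1.4(2.3) + 0.75(2.3) = 8.2
Combination 3 governs: q_u = 9.8 kPa.

9.8 kPa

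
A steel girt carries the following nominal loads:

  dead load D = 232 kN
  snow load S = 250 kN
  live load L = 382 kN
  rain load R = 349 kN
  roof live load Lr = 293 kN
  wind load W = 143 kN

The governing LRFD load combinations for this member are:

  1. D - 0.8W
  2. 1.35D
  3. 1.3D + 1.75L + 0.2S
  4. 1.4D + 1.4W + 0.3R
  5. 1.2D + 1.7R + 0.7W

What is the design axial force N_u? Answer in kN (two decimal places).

1020.10 kN

1. 1.0(232) - 0.8(143) = 232.00 - 114.40 = 117.60
2. 1.35(232) = 313.20
3. 1.3(232) + 1.75(382) + 0.2(250) = 301.60 + 668.50 + 50.00 = 1020.10
4. 1.4(232) + 1.4(143) + 0.3(349) = 324.80 + 200.20 + 104.70 = 629.70
5. 1.2(232) + 1.7(349) + 0.7(143) = 278.40 + 593.30 + 100.10 = 971.80
Maximum is from combination 3.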